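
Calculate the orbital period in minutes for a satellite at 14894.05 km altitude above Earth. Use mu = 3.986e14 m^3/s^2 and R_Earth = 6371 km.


r = 21265.0500 km = 2.126505e+07 m
T = 2*pi*sqrt(r^3/mu) = 2*pi*sqrt(9.6161056e+21 / 3.986e14)
T = 30861.0596 s = 514.3510 min

514.3510 minutes


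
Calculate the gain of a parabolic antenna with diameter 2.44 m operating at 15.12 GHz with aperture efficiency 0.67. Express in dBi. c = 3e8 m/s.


lambda = c/f = 3e8 / 1.512e+10 = 0.01984127 m
G = eta*(pi*D/lambda)^2 = 0.67*(pi*2.44/0.01984127)^2
G = 100003.5170 (linear)
G = 10*log10(100003.5170) = 50.0002 dBi

50.0002 dBi


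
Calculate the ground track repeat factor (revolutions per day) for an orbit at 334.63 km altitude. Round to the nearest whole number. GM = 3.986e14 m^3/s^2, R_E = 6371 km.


r = 6.70563e+06 m
T = 2*pi*sqrt(r^3/mu) = 5464.7538 s = 91.0792 min
revs/day = 1440 / 91.0792 = 15.8104
Rounded: 16 revolutions per day

16 revolutions per day


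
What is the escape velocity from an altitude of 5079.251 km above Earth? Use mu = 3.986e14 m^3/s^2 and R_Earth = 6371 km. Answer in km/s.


r = 6371.0 + 5079.251 = 11450.2510 km = 1.1450251e+07 m
v_esc = sqrt(2*mu/r) = sqrt(2*3.986e14 / 1.1450251e+07)
v_esc = 8344.0355 m/s = 8.3440 km/s

8.3440 km/s


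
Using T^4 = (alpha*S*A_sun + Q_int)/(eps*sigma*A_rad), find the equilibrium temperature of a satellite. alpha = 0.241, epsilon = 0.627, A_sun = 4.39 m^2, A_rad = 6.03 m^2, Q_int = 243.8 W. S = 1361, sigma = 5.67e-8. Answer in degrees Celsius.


Numerator = alpha*S*A_sun + Q_int = 0.241*1361*4.39 + 243.8 = 1683.7244 W
Denominator = eps*sigma*A_rad = 0.627*5.67e-8*6.03 = 2.1437193e-07 W/K^4
T^4 = 7.8542205e+09 K^4
T = 297.6979 K = 24.5479 C

24.5479 degrees Celsius


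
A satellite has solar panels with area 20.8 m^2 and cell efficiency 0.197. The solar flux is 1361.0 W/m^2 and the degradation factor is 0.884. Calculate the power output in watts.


P = area * eta * S * degradation
P = 20.8 * 0.197 * 1361.0 * 0.884
P = 4929.9209 W

4929.9209 W


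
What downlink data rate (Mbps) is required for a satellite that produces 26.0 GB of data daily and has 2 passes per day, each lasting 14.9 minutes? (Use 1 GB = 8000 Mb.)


total contact time = 2 * 14.9 * 60 = 1788.0000 s
data = 26.0 GB = 208000.0000 Mb
rate = 208000.0000 / 1788.0000 = 116.3311 Mbps

116.3311 Mbps


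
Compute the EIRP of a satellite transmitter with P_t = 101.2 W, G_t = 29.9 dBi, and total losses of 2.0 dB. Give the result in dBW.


Pt = 101.2 W = 20.0518 dBW
EIRP = Pt_dBW + Gt - losses = 20.0518 + 29.9 - 2.0 = 47.9518 dBW

47.9518 dBW


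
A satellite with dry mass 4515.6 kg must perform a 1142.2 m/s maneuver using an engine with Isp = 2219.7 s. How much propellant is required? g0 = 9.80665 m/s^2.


ve = Isp * g0 = 2219.7 * 9.80665 = 21767.821005 m/s
mass ratio = exp(dv/ve) = exp(1142.2/21767.821005) = 1.05387300
m_prop = m_dry * (mr - 1) = 4515.6 * (1.05387300 - 1)
m_prop = 243.2689 kg

243.2689 kg


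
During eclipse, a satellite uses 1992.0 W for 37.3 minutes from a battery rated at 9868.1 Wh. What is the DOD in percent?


E_used = P * t / 60 = 1992.0 * 37.3 / 60 = 1238.3600 Wh
DOD = E_used / E_total * 100 = 1238.3600 / 9868.1 * 100
DOD = 12.5491 %

12.5491 %


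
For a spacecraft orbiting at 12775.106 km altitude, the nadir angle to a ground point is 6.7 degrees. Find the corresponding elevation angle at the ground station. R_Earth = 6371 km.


r = R_E + alt = 19146.1060 km
Law of sines in the satellite / Earth-center / ground-point triangle:
  sin(nadir)/R_E = sin(90 + el)/r  =>  cos(el) = (r/R_E)*sin(nadir)
cos(el) = (19146.1060 / 6371.0000) * sin(6.7 deg) = 0.3506185
el = arccos(0.3506185) = 69.4749 deg
(Earth-central angle = 90 - nadir - el = 13.8251 deg)

69.4749 degrees


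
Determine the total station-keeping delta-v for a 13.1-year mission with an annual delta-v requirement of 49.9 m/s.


dV = rate * years = 49.9 * 13.1
dV = 653.6900 m/s

653.6900 m/s


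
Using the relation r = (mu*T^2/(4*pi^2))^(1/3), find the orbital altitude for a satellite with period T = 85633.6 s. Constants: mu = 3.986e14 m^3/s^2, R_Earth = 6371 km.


T = 85633.6 s
r = (mu*T^2/(4*pi^2))^(1/3) = (3.986e14 * 85633.6^2 / (4*pi^2))^(1/3)
r = 4.1990913e+07 m = 41990.9133 km
alt = r - R_E = 41990.9133 - 6371 = 35619.9133 km

35619.9133 km


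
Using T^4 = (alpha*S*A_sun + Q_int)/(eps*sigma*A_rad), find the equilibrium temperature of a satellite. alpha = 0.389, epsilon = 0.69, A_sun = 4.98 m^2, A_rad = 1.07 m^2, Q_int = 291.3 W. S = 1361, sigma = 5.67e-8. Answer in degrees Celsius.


Numerator = alpha*S*A_sun + Q_int = 0.389*1361*4.98 + 291.3 = 2927.8564 W
Denominator = eps*sigma*A_rad = 0.69*5.67e-8*1.07 = 4.186161e-08 W/K^4
T^4 = 6.9941324e+10 K^4
T = 514.2608 K = 241.1108 C

241.1108 degrees Celsius


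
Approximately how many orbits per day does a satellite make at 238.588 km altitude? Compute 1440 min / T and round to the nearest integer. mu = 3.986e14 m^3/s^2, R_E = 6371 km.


r = 6.609588e+06 m
T = 2*pi*sqrt(r^3/mu) = 5347.7710 s = 89.1295 min
revs/day = 1440 / 89.1295 = 16.1563
Rounded: 16 revolutions per day

16 revolutions per day


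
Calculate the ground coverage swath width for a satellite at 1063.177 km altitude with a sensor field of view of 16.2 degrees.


FOV = 16.2 deg = 0.2827433 rad
swath = 2 * alt * tan(FOV/2) = 2 * 1063.177 * tan(0.1413717)
swath = 2 * 1063.177 * 0.1423211
swath = 302.6250 km

302.6250 km


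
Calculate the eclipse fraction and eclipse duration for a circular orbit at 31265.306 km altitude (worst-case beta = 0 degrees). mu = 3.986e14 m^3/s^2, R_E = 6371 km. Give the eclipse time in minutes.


r = 37636.3060 km
T = 1211.0734 min
Eclipse fraction = arcsin(R_E/r)/pi = arcsin(6371.0000/37636.3060)/pi
= arcsin(0.169278)/pi = 0.05414358
Eclipse duration = 0.05414358 * 1211.0734 = 65.5719 min

65.5719 minutes


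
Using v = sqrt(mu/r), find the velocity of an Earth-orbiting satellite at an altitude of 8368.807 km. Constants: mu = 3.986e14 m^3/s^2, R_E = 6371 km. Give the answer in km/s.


r = R_E + alt = 6371.0 + 8368.807 = 14739.8070 km = 1.4739807e+07 m
v = sqrt(mu/r) = sqrt(3.986e14 / 1.4739807e+07) = 5200.2324 m/s = 5.2002 km/s

5.2002 km/s


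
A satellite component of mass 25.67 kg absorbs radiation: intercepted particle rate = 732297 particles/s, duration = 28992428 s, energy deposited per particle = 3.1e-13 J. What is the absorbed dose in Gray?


Total energy deposited = rate * time * E_per
  = 732297 * 28992428 * 3.1e-13 = 6.5816 J
Dose = E_total / mass = 6.5816 / 25.67
Dose = 0.2563939 Gy

0.2564 Gy


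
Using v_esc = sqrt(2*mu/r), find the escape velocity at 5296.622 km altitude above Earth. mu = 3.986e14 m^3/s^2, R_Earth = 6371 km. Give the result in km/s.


r = 6371.0 + 5296.622 = 11667.6220 km = 1.1667622e+07 m
v_esc = sqrt(2*mu/r) = sqrt(2*3.986e14 / 1.1667622e+07)
v_esc = 8265.9442 m/s = 8.2659 km/s

8.2659 km/s


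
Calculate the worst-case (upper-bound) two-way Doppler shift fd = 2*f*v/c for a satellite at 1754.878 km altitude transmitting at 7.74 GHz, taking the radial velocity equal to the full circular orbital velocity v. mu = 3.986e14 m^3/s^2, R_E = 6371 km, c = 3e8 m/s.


r = 8.125878e+06 m
v = sqrt(mu/r) = 7003.7962 m/s (worst-case radial velocity)
f = 7.74 GHz = 7.74e+09 Hz
fd = 2*f*v/c = 2*7.74e+09*7003.7962/3.0e+08
fd = 361395.8823 Hz

361395.8823 Hz


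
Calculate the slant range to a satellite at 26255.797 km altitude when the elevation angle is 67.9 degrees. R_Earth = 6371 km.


h = 26255.797 km, el = 67.9 deg
d = -R_E*sin(el) + sqrt((R_E*sin(el))^2 + 2*R_E*h + h^2)
d = -6371.0000*sin(1.1851) + sqrt((6371.0000*0.9265286)^2 + 2*6371.0000*26255.797 + 26255.797^2)
d = 26635.7190 km

26635.7190 km


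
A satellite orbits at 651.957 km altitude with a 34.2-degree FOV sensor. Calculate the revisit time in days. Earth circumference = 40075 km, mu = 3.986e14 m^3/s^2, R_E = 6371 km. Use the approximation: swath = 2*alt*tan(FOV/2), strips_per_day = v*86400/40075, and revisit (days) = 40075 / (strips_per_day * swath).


swath = 2*651.957*tan(0.2984513) = 401.1363 km
v = sqrt(mu/r) = 7533.7056 m/s = 7.5337 km/s
strips/day = v*86400/40075 = 7.5337*86400/40075 = 16.2423
coverage/day = strips * swath = 16.2423 * 401.1363 = 6515.3964 km
revisit = 40075 / 6515.3964 = 6.1508 days

6.1508 days


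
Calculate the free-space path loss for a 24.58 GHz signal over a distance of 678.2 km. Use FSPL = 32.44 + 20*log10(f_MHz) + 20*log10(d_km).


f = 24.58 GHz = 24580.0000 MHz
d = 678.2 km
FSPL = 32.44 + 20*log10(24580.0000) + 20*log10(678.2)
FSPL = 32.44 + 87.8116 + 56.6272
FSPL = 176.8788 dB

176.8788 dB


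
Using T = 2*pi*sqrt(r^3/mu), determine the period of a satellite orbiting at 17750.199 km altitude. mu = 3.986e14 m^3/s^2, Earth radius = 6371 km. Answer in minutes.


r = 24121.1990 km = 2.4121199e+07 m
T = 2*pi*sqrt(r^3/mu) = 2*pi*sqrt(1.4034491e+22 / 3.986e14)
T = 37282.8891 s = 621.3815 min

621.3815 minutes


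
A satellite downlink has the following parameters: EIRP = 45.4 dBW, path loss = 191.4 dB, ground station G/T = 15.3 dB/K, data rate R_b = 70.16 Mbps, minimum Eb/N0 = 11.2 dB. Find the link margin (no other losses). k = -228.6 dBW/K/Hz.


C/N0 = EIRP - FSPL + G/T - k = 45.4 - 191.4 + 15.3 - (-228.6)
C/N0 = 97.9000 dB-Hz
R_b = 70.16 Mbps = 7.016e+07 bps -> 10*log10(R_b) = 78.4609 dB-Hz
Eb/N0 = C/N0 - 10*log10(R_b) = 97.9000 - 78.4609 = 19.4391 dB
Margin = Eb/N0 - Eb/N0_req = 19.4391 - 11.2 = 8.2391 dB (link closes)

8.2391 dB


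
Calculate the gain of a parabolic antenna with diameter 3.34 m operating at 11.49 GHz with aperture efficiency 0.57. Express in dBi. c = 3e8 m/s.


lambda = c/f = 3e8 / 1.149e+10 = 0.02610966 m
G = eta*(pi*D/lambda)^2 = 0.57*(pi*3.34/0.02610966)^2
G = 92058.7519 (linear)
G = 10*log10(92058.7519) = 49.6407 dBi

49.6407 dBi


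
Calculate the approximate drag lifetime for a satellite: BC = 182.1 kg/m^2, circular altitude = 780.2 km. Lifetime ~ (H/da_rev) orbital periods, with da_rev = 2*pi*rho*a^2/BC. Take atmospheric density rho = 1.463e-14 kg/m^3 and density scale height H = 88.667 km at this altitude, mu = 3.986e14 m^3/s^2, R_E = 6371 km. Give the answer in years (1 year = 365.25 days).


a = R_E + alt = 7151.2000 km = 7.1512e+06 m
da_rev = 2*pi*rho*a^2/BC = 2*pi*1.463e-14*(7.1512e+06)^2/182.1 = 0.0258149981 m per revolution
N = H/da_rev = 88667.0000 m / 0.0258149981 m = 3.4347088e+06 revolutions
P = 2*pi*sqrt(a^3/mu) = 6018.3800 s
lifetime = N*P = 3.4347088e+06 * 6018.3800 = 2.0671383e+10 s = 239252.1132 days
years = 239252.1132 / 365.25 = 655.0366 years

655.0366 years


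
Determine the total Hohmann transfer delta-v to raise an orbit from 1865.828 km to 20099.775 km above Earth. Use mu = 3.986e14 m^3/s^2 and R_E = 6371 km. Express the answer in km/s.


r1 = 8236.8280 km = 8.236828e+06 m
r2 = 26470.7750 km = 2.6470775e+07 m
dv1 = sqrt(mu/r1)*(sqrt(2*r2/(r1+r2)) - 1) = 1635.1465 m/s
dv2 = sqrt(mu/r2)*(1 - sqrt(2*r1/(r1+r2))) = 1207.0538 m/s
total dv = |dv1| + |dv2| = 1635.1465 + 1207.0538 = 2842.2003 m/s = 2.8422 km/s

2.8422 km/s


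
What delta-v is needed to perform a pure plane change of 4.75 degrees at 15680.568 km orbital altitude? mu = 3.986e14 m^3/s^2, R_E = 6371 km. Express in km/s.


r = 22051.5680 km = 2.2051568e+07 m
V = sqrt(mu/r) = 4251.5658 m/s
di = 4.75 deg = 0.08290314 rad
dV = 2*V*sin(di/2) = 2*4251.5658*sin(0.04145157)
dV = 352.3672 m/s = 0.3523672 km/s

0.3524 km/s


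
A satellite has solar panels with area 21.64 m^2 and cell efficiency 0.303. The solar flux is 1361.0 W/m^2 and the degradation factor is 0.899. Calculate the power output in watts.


P = area * eta * S * degradation
P = 21.64 * 0.303 * 1361.0 * 0.899
P = 8022.6473 W

8022.6473 W


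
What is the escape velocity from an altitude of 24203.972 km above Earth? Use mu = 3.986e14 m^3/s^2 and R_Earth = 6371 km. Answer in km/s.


r = 6371.0 + 24203.972 = 30574.9720 km = 3.0574972e+07 m
v_esc = sqrt(2*mu/r) = sqrt(2*3.986e14 / 3.0574972e+07)
v_esc = 5106.2328 m/s = 5.1062 km/s

5.1062 km/s


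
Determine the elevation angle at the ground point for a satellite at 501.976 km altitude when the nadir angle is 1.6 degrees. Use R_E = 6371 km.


r = R_E + alt = 6872.9760 km
Law of sines in the satellite / Earth-center / ground-point triangle:
  sin(nadir)/R_E = sin(90 + el)/r  =>  cos(el) = (r/R_E)*sin(nadir)
cos(el) = (6872.9760 / 6371.0000) * sin(1.6 deg) = 0.03012161
el = arccos(0.03012161) = 88.2739 deg
(Earth-central angle = 90 - nadir - el = 0.126102 deg)

88.2739 degrees


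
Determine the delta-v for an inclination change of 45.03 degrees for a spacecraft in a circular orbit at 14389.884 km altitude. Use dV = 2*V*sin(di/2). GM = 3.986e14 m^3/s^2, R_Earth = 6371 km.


r = 20760.8840 km = 2.0760884e+07 m
V = sqrt(mu/r) = 4381.7311 m/s
di = 45.03 deg = 0.7859218 rad
dV = 2*V*sin(di/2) = 2*4381.7311*sin(0.3929609)
dV = 3355.7513 m/s = 3.3558 km/s

3.3558 km/s


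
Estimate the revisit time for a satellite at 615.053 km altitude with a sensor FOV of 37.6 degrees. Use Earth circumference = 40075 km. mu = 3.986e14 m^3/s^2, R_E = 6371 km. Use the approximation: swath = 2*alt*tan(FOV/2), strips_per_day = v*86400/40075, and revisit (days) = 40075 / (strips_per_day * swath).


swath = 2*615.053*tan(0.3281219) = 418.7622 km
v = sqrt(mu/r) = 7553.5778 m/s = 7.5536 km/s
strips/day = v*86400/40075 = 7.5536*86400/40075 = 16.2852
coverage/day = strips * swath = 16.2852 * 418.7622 = 6819.6241 km
revisit = 40075 / 6819.6241 = 5.8764 days

5.8764 days


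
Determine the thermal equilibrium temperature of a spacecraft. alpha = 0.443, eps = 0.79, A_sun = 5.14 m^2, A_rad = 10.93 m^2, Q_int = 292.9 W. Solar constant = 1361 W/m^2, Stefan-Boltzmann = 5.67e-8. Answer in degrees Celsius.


Numerator = alpha*S*A_sun + Q_int = 0.443*1361*5.14 + 292.9 = 3391.9242 W
Denominator = eps*sigma*A_rad = 0.79*5.67e-8*10.93 = 4.8958749e-07 W/K^4
T^4 = 6.9281268e+09 K^4
T = 288.5054 K = 15.3554 C

15.3554 degrees Celsius


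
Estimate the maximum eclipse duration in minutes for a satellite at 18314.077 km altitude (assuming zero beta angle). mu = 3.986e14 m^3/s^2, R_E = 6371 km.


r = 24685.0770 km
T = 643.2973 min
Eclipse fraction = arcsin(R_E/r)/pi = arcsin(6371.0000/24685.0770)/pi
= arcsin(0.2580912)/pi = 0.08309349
Eclipse duration = 0.08309349 * 643.2973 = 53.4538 min

53.4538 minutes


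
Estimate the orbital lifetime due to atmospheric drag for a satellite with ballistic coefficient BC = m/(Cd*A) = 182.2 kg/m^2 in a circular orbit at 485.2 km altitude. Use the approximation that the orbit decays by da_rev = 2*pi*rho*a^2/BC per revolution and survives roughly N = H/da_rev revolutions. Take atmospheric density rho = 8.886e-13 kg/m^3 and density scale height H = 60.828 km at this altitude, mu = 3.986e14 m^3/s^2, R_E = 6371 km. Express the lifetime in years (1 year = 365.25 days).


a = R_E + alt = 6856.2000 km = 6.8562e+06 m
da_rev = 2*pi*rho*a^2/BC = 2*pi*8.886e-13*(6.8562e+06)^2/182.2 = 1.440472 m per revolution
N = H/da_rev = 60828.0000 m / 1.440472 m = 42227.8312 revolutions
P = 2*pi*sqrt(a^3/mu) = 5649.8438 s
lifetime = N*P = 42227.8312 * 5649.8438 = 2.3858065e+08 s = 2761.3501 days
years = 2761.3501 / 365.25 = 7.5602 years

7.5602 years


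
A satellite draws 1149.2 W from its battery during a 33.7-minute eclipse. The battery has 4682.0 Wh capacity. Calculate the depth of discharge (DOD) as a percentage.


E_used = P * t / 60 = 1149.2 * 33.7 / 60 = 645.4673 Wh
DOD = E_used / E_total * 100 = 645.4673 / 4682.0 * 100
DOD = 13.7861 %

13.7861 %


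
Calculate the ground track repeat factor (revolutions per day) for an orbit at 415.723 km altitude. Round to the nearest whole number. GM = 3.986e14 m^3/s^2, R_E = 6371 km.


r = 6.786723e+06 m
T = 2*pi*sqrt(r^3/mu) = 5564.1830 s = 92.7364 min
revs/day = 1440 / 92.7364 = 15.5279
Rounded: 16 revolutions per day

16 revolutions per day


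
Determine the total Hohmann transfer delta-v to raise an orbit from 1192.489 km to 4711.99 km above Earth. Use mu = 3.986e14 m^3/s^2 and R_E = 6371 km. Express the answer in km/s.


r1 = 7563.4890 km = 7.563489e+06 m
r2 = 11082.9900 km = 1.108299e+07 m
dv1 = sqrt(mu/r1)*(sqrt(2*r2/(r1+r2)) - 1) = 655.5166 m/s
dv2 = sqrt(mu/r2)*(1 - sqrt(2*r1/(r1+r2))) = 595.5415 m/s
total dv = |dv1| + |dv2| = 655.5166 + 595.5415 = 1251.0581 m/s = 1.2511 km/s

1.2511 km/s


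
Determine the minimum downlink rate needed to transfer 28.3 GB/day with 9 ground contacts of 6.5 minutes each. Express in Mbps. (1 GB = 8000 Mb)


total contact time = 9 * 6.5 * 60 = 3510.0000 s
data = 28.3 GB = 226400.0000 Mb
rate = 226400.0000 / 3510.0000 = 64.5014 Mbps

64.5014 Mbps


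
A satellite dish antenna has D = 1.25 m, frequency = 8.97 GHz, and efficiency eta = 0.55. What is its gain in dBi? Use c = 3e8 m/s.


lambda = c/f = 3e8 / 8.97e+09 = 0.03344482 m
G = eta*(pi*D/lambda)^2 = 0.55*(pi*1.25/0.03344482)^2
G = 7582.7168 (linear)
G = 10*log10(7582.7168) = 38.7982 dBi

38.7982 dBi


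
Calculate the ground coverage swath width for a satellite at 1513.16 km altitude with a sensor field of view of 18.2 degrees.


FOV = 18.2 deg = 0.3176499 rad
swath = 2 * alt * tan(FOV/2) = 2 * 1513.16 * tan(0.158825)
swath = 2 * 1513.16 * 0.160174
swath = 484.7379 km

484.7379 km


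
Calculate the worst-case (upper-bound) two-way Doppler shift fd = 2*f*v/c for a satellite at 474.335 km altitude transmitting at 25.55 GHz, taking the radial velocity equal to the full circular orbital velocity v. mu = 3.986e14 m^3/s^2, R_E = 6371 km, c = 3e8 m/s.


r = 6.845335e+06 m
v = sqrt(mu/r) = 7630.8215 m/s (worst-case radial velocity)
f = 25.55 GHz = 2.555e+10 Hz
fd = 2*f*v/c = 2*2.555e+10*7630.8215/3.0e+08
fd = 1.2997833e+06 Hz

1.2998e+06 Hz


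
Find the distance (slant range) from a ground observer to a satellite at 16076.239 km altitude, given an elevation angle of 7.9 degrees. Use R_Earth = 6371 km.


h = 16076.239 km, el = 7.9 deg
d = -R_E*sin(el) + sqrt((R_E*sin(el))^2 + 2*R_E*h + h^2)
d = -6371.0000*sin(0.137881) + sqrt((6371.0000*0.1374445)^2 + 2*6371.0000*16076.239 + 16076.239^2)
d = 20666.2924 km

20666.2924 km


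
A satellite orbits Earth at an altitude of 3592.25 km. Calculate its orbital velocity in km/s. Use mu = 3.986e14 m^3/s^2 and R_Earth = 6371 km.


r = R_E + alt = 6371.0 + 3592.25 = 9963.2500 km = 9.96325e+06 m
v = sqrt(mu/r) = sqrt(3.986e14 / 9.96325e+06) = 6325.1107 m/s = 6.3251 km/s

6.3251 km/s


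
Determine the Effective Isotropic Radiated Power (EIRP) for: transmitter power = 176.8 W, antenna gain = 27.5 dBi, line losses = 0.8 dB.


Pt = 176.8 W = 22.4748 dBW
EIRP = Pt_dBW + Gt - losses = 22.4748 + 27.5 - 0.8 = 49.1748 dBW

49.1748 dBW


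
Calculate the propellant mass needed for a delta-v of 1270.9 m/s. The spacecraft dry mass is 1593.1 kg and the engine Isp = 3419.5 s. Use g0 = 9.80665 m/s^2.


ve = Isp * g0 = 3419.5 * 9.80665 = 33533.839675 m/s
mass ratio = exp(dv/ve) = exp(1270.9/33533.839675) = 1.03862636
m_prop = m_dry * (mr - 1) = 1593.1 * (1.03862636 - 1)
m_prop = 61.5357 kg

61.5357 kg


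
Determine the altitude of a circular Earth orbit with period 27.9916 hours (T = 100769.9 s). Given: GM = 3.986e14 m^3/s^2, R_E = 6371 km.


T = 100769.9 s
r = (mu*T^2/(4*pi^2))^(1/3) = (3.986e14 * 100769.9^2 / (4*pi^2))^(1/3)
r = 4.6803652e+07 m = 46803.6516 km
alt = r - R_E = 46803.6516 - 6371 = 40432.6516 km

40432.6516 km


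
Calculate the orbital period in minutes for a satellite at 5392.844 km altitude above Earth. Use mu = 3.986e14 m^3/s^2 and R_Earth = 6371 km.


r = 11763.8440 km = 1.1763844e+07 m
T = 2*pi*sqrt(r^3/mu) = 2*pi*sqrt(1.6279751e+21 / 3.986e14)
T = 12697.9937 s = 211.6332 min

211.6332 minutes


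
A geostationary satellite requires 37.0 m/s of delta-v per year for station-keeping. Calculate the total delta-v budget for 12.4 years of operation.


dV = rate * years = 37.0 * 12.4
dV = 458.8000 m/s

458.8000 m/s


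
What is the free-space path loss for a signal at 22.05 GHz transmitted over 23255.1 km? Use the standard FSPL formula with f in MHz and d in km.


f = 22.05 GHz = 22050.0000 MHz
d = 23255.1 km
FSPL = 32.44 + 20*log10(22050.0000) + 20*log10(23255.1)
FSPL = 32.44 + 86.8682 + 87.3304
FSPL = 206.6385 dB

206.6385 dB


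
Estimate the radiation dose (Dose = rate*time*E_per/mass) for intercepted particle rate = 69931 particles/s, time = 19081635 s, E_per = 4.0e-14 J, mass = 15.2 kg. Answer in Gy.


Total energy deposited = rate * time * E_per
  = 69931 * 19081635 * 4.0e-14 = 0.05337591 J
Dose = E_total / mass = 0.05337591 / 15.2
Dose = 0.003511573 Gy

0.0035 Gy


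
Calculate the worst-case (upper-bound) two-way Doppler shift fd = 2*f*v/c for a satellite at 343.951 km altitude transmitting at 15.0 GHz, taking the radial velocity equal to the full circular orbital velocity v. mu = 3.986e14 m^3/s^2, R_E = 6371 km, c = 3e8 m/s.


r = 6.714951e+06 m
v = sqrt(mu/r) = 7704.5490 m/s (worst-case radial velocity)
f = 15.0 GHz = 1.5e+10 Hz
fd = 2*f*v/c = 2*1.5e+10*7704.5490/3.0e+08
fd = 770454.9029 Hz

770454.9029 Hz


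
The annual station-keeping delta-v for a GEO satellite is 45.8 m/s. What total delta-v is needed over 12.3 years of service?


dV = rate * years = 45.8 * 12.3
dV = 563.3400 m/s

563.3400 m/s


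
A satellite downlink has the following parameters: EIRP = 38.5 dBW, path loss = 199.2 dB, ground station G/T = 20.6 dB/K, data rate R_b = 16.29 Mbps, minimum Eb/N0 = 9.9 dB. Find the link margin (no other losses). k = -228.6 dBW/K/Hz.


C/N0 = EIRP - FSPL + G/T - k = 38.5 - 199.2 + 20.6 - (-228.6)
C/N0 = 88.5000 dB-Hz
R_b = 16.29 Mbps = 1.629e+07 bps -> 10*log10(R_b) = 72.1192 dB-Hz
Eb/N0 = C/N0 - 10*log10(R_b) = 88.5000 - 72.1192 = 16.3808 dB
Margin = Eb/N0 - Eb/N0_req = 16.3808 - 9.9 = 6.4808 dB (link closes)

6.4808 dB


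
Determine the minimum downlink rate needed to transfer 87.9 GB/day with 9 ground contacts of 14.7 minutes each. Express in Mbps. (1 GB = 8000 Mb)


total contact time = 9 * 14.7 * 60 = 7938.0000 s
data = 87.9 GB = 703200.0000 Mb
rate = 703200.0000 / 7938.0000 = 88.5865 Mbps

88.5865 Mbps


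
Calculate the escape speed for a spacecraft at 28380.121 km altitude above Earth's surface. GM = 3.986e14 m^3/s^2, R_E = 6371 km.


r = 6371.0 + 28380.121 = 34751.1210 km = 3.4751121e+07 m
v_esc = sqrt(2*mu/r) = sqrt(2*3.986e14 / 3.4751121e+07)
v_esc = 4789.5999 m/s = 4.7896 km/s

4.7896 km/s


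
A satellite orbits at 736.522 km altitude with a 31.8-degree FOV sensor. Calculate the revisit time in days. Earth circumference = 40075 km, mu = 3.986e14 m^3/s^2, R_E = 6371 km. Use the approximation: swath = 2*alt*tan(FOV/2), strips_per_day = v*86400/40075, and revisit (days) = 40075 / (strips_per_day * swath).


swath = 2*736.522*tan(0.2775074) = 419.6076 km
v = sqrt(mu/r) = 7488.7536 m/s = 7.4888 km/s
strips/day = v*86400/40075 = 7.4888*86400/40075 = 16.1454
coverage/day = strips * swath = 16.1454 * 419.6076 = 6774.7476 km
revisit = 40075 / 6774.7476 = 5.9153 days

5.9153 days


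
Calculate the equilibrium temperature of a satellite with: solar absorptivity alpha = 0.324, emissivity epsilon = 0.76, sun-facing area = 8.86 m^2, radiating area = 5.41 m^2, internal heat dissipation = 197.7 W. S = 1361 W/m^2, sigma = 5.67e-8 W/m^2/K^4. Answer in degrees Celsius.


Numerator = alpha*S*A_sun + Q_int = 0.324*1361*8.86 + 197.7 = 4104.6410 W
Denominator = eps*sigma*A_rad = 0.76*5.67e-8*5.41 = 2.3312772e-07 W/K^4
T^4 = 1.7606834e+10 K^4
T = 364.2674 K = 91.1174 C

91.1174 degrees Celsius


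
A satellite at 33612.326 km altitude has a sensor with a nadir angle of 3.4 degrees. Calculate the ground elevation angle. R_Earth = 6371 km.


r = R_E + alt = 39983.3260 km
Law of sines in the satellite / Earth-center / ground-point triangle:
  sin(nadir)/R_E = sin(90 + el)/r  =>  cos(el) = (r/R_E)*sin(nadir)
cos(el) = (39983.3260 / 6371.0000) * sin(3.4 deg) = 0.3721968
el = arccos(0.3721968) = 68.1488 deg
(Earth-central angle = 90 - nadir - el = 18.4512 deg)

68.1488 degrees


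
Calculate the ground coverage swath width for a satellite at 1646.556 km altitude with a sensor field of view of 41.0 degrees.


FOV = 41.0 deg = 0.715585 rad
swath = 2 * alt * tan(FOV/2) = 2 * 1646.556 * tan(0.3577925)
swath = 2 * 1646.556 * 0.3738847
swath = 1231.2441 km

1231.2441 km


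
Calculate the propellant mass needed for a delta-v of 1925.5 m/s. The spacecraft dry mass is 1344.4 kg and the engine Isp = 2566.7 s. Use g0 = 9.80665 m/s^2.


ve = Isp * g0 = 2566.7 * 9.80665 = 25170.728555 m/s
mass ratio = exp(dv/ve) = exp(1925.5/25170.728555) = 1.07949959
m_prop = m_dry * (mr - 1) = 1344.4 * (1.07949959 - 1)
m_prop = 106.8792 kg

106.8792 kg


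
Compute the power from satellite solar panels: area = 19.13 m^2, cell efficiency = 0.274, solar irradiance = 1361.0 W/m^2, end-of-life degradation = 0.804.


P = area * eta * S * degradation
P = 19.13 * 0.274 * 1361.0 * 0.804
P = 5735.6112 W

5735.6112 W


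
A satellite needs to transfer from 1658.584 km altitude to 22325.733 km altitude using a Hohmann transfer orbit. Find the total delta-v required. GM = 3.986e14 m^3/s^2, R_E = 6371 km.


r1 = 8029.5840 km = 8.029584e+06 m
r2 = 28696.7330 km = 2.8696733e+07 m
dv1 = sqrt(mu/r1)*(sqrt(2*r2/(r1+r2)) - 1) = 1762.0764 m/s
dv2 = sqrt(mu/r2)*(1 - sqrt(2*r1/(r1+r2))) = 1262.4604 m/s
total dv = |dv1| + |dv2| = 1762.0764 + 1262.4604 = 3024.5368 m/s = 3.0245 km/s

3.0245 km/s


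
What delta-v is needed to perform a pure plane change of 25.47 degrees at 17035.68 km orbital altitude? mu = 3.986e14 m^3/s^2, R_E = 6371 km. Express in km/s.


r = 23406.6800 km = 2.340668e+07 m
V = sqrt(mu/r) = 4126.6605 m/s
di = 25.47 deg = 0.4445354 rad
dV = 2*V*sin(di/2) = 2*4126.6605*sin(0.2222677)
dV = 1819.3793 m/s = 1.8194 km/s

1.8194 km/s


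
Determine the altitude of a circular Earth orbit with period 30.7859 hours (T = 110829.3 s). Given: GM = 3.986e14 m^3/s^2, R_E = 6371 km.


T = 110829.3 s
r = (mu*T^2/(4*pi^2))^(1/3) = (3.986e14 * 110829.3^2 / (4*pi^2))^(1/3)
r = 4.9868799e+07 m = 49868.7994 km
alt = r - R_E = 49868.7994 - 6371 = 43497.7994 km

43497.7994 km


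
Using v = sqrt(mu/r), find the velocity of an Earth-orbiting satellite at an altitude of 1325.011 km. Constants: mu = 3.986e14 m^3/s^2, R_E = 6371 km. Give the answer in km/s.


r = R_E + alt = 6371.0 + 1325.011 = 7696.0110 km = 7.696011e+06 m
v = sqrt(mu/r) = sqrt(3.986e14 / 7.696011e+06) = 7196.7399 m/s = 7.1967 km/s

7.1967 km/s


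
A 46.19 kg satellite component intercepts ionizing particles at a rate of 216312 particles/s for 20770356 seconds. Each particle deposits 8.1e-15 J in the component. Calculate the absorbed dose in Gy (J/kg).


Total energy deposited = rate * time * E_per
  = 216312 * 20770356 * 8.1e-15 = 0.03639231 J
Dose = E_total / mass = 0.03639231 / 46.19
Dose = 7.8788278e-04 Gy

7.8788e-04 Gy


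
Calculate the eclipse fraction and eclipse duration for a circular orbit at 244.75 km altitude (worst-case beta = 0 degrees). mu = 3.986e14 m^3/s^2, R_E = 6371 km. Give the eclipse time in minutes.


r = 6615.7500 km
T = 89.2542 min
Eclipse fraction = arcsin(R_E/r)/pi = arcsin(6371.0000/6615.7500)/pi
= arcsin(0.963005)/pi = 0.413147
Eclipse duration = 0.413147 * 89.2542 = 36.8751 min

36.8751 minutes


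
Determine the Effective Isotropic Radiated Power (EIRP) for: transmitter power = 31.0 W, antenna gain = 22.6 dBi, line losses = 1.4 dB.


Pt = 31.0 W = 14.9136 dBW
EIRP = Pt_dBW + Gt - losses = 14.9136 + 22.6 - 1.4 = 36.1136 dBW

36.1136 dBW


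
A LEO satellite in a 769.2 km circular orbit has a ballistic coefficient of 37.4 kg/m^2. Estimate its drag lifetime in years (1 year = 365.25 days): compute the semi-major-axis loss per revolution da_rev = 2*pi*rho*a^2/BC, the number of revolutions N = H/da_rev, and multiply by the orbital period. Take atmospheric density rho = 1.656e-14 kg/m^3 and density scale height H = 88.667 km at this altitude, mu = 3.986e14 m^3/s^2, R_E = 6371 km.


a = R_E + alt = 7140.2000 km = 7.1402e+06 m
da_rev = 2*pi*rho*a^2/BC = 2*pi*1.656e-14*(7.1402e+06)^2/37.4 = 0.14183694 m per revolution
N = H/da_rev = 88667.0000 m / 0.14183694 m = 625133.3414 revolutions
P = 2*pi*sqrt(a^3/mu) = 6004.4991 s
lifetime = N*P = 625133.3414 * 6004.4991 = 3.7536126e+09 s = 43444.5903 days
years = 43444.5903 / 365.25 = 118.9448 years

118.9448 years


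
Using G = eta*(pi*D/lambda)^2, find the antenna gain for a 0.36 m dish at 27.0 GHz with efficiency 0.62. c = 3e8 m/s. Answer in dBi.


lambda = c/f = 3e8 / 2.7e+10 = 0.01111111 m
G = eta*(pi*D/lambda)^2 = 0.62*(pi*0.36/0.01111111)^2
G = 6423.6439 (linear)
G = 10*log10(6423.6439) = 38.0778 dBi

38.0778 dBi


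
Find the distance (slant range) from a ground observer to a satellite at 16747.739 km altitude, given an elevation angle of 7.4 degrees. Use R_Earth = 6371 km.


h = 16747.739 km, el = 7.4 deg
d = -R_E*sin(el) + sqrt((R_E*sin(el))^2 + 2*R_E*h + h^2)
d = -6371.0000*sin(0.1291544) + sqrt((6371.0000*0.1287956)^2 + 2*6371.0000*16747.739 + 16747.739^2)
d = 21418.1430 km

21418.1430 km


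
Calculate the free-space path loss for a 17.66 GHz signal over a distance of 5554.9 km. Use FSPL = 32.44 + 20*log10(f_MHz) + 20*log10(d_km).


f = 17.66 GHz = 17660.0000 MHz
d = 5554.9 km
FSPL = 32.44 + 20*log10(17660.0000) + 20*log10(5554.9)
FSPL = 32.44 + 84.9398 + 74.8935
FSPL = 192.2733 dB

192.2733 dB


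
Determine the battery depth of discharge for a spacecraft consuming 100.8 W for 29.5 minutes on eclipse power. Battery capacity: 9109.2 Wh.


E_used = P * t / 60 = 100.8 * 29.5 / 60 = 49.5600 Wh
DOD = E_used / E_total * 100 = 49.5600 / 9109.2 * 100
DOD = 0.5440653 %

0.5441 %


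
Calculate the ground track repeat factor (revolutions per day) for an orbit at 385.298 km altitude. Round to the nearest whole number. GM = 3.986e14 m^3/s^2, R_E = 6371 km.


r = 6.756298e+06 m
T = 2*pi*sqrt(r^3/mu) = 5526.8085 s = 92.1135 min
revs/day = 1440 / 92.1135 = 15.6329
Rounded: 16 revolutions per day

16 revolutions per day


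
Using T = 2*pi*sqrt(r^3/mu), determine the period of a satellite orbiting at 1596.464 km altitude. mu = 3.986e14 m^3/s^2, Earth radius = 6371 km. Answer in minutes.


r = 7967.4640 km = 7.967464e+06 m
T = 2*pi*sqrt(r^3/mu) = 2*pi*sqrt(5.0577846e+20 / 3.986e14)
T = 7077.6875 s = 117.9615 min

117.9615 minutes


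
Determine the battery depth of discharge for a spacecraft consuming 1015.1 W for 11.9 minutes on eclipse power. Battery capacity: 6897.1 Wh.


E_used = P * t / 60 = 1015.1 * 11.9 / 60 = 201.3282 Wh
DOD = E_used / E_total * 100 = 201.3282 / 6897.1 * 100
DOD = 2.9190 %

2.9190 %


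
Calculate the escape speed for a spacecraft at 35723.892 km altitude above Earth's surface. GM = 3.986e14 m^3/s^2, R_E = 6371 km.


r = 6371.0 + 35723.892 = 42094.8920 km = 4.2094892e+07 m
v_esc = sqrt(2*mu/r) = sqrt(2*3.986e14 / 4.2094892e+07)
v_esc = 4351.8002 m/s = 4.3518 km/s

4.3518 km/s


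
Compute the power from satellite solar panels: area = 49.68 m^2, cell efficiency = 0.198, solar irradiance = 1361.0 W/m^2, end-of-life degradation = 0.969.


P = area * eta * S * degradation
P = 49.68 * 0.198 * 1361.0 * 0.969
P = 12972.6494 W

12972.6494 W


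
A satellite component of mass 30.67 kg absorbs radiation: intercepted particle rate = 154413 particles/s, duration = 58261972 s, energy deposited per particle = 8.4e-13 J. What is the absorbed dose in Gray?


Total energy deposited = rate * time * E_per
  = 154413 * 58261972 * 8.4e-13 = 7.5570 J
Dose = E_total / mass = 7.5570 / 30.67
Dose = 0.2463965 Gy

0.2464 Gy


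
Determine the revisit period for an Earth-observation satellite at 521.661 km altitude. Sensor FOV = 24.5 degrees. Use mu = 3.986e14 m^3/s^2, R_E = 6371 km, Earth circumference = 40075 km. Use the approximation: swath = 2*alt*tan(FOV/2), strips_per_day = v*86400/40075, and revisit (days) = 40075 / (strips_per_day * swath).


swath = 2*521.661*tan(0.2138028) = 226.5274 km
v = sqrt(mu/r) = 7604.5792 m/s = 7.6046 km/s
strips/day = v*86400/40075 = 7.6046*86400/40075 = 16.3952
coverage/day = strips * swath = 16.3952 * 226.5274 = 3713.9509 km
revisit = 40075 / 3713.9509 = 10.7904 days

10.7904 days


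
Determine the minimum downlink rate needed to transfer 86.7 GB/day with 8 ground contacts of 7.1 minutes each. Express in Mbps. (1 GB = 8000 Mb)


total contact time = 8 * 7.1 * 60 = 3408.0000 s
data = 86.7 GB = 693600.0000 Mb
rate = 693600.0000 / 3408.0000 = 203.5211 Mbps

203.5211 Mbps


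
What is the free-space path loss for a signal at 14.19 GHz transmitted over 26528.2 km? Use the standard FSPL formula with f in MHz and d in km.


f = 14.19 GHz = 14190.0000 MHz
d = 26528.2 km
FSPL = 32.44 + 20*log10(14190.0000) + 20*log10(26528.2)
FSPL = 32.44 + 83.0396 + 88.4742
FSPL = 203.9538 dB

203.9538 dB


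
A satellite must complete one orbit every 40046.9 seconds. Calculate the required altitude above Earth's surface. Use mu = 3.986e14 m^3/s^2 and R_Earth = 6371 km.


T = 40046.9 s
r = (mu*T^2/(4*pi^2))^(1/3) = (3.986e14 * 40046.9^2 / (4*pi^2))^(1/3)
r = 2.5299103e+07 m = 25299.1029 km
alt = r - R_E = 25299.1029 - 6371 = 18928.1029 km

18928.1029 km


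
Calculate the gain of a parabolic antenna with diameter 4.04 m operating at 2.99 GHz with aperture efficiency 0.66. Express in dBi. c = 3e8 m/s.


lambda = c/f = 3e8 / 2.99e+09 = 0.1003344 m
G = eta*(pi*D/lambda)^2 = 0.66*(pi*4.04/0.1003344)^2
G = 10561.0301 (linear)
G = 10*log10(10561.0301) = 40.2371 dBi

40.2371 dBi


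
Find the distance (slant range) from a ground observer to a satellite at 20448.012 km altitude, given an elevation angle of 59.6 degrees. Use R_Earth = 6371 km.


h = 20448.012 km, el = 59.6 deg
d = -R_E*sin(el) + sqrt((R_E*sin(el))^2 + 2*R_E*h + h^2)
d = -6371.0000*sin(1.0402) + sqrt((6371.0000*0.8625137)^2 + 2*6371.0000*20448.012 + 20448.012^2)
d = 21129.4556 km

21129.4556 km


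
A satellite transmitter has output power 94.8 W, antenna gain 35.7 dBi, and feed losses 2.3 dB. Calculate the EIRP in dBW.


Pt = 94.8 W = 19.7681 dBW
EIRP = Pt_dBW + Gt - losses = 19.7681 + 35.7 - 2.3 = 53.1681 dBW

53.1681 dBW


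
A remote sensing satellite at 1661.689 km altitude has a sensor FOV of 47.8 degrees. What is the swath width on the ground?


FOV = 47.8 deg = 0.8342674 rad
swath = 2 * alt * tan(FOV/2) = 2 * 1661.689 * tan(0.4171337)
swath = 2 * 1661.689 * 0.443139
swath = 1472.7184 km

1472.7184 km


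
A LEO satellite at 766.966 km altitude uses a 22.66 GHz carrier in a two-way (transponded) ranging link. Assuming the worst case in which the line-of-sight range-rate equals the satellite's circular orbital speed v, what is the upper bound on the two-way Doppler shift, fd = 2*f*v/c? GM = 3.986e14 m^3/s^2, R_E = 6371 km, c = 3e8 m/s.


r = 7.137966e+06 m
v = sqrt(mu/r) = 7472.7665 m/s (worst-case radial velocity)
f = 22.66 GHz = 2.266e+10 Hz
fd = 2*f*v/c = 2*2.266e+10*7472.7665/3.0e+08
fd = 1.1288859e+06 Hz

1.1289e+06 Hz


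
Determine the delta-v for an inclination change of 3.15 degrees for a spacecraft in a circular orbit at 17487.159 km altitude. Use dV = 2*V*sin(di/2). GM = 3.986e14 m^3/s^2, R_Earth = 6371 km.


r = 23858.1590 km = 2.3858159e+07 m
V = sqrt(mu/r) = 4087.4286 m/s
di = 3.15 deg = 0.05497787 rad
dV = 2*V*sin(di/2) = 2*4087.4286*sin(0.02748894)
dV = 224.6898 m/s = 0.2246898 km/s

0.2247 km/s


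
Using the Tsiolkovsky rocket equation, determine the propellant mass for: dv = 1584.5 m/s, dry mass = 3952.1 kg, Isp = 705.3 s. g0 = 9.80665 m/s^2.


ve = Isp * g0 = 705.3 * 9.80665 = 6916.630245 m/s
mass ratio = exp(dv/ve) = exp(1584.5/6916.630245) = 1.25744960
m_prop = m_dry * (mr - 1) = 3952.1 * (1.25744960 - 1)
m_prop = 1017.4666 kg

1017.4666 kg


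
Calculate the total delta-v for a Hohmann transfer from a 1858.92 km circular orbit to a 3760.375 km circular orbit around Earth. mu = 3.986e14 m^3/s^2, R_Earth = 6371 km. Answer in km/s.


r1 = 8229.9200 km = 8.22992e+06 m
r2 = 10131.3750 km = 1.0131375e+07 m
dv1 = sqrt(mu/r1)*(sqrt(2*r2/(r1+r2)) - 1) = 351.4739 m/s
dv2 = sqrt(mu/r2)*(1 - sqrt(2*r1/(r1+r2))) = 333.6525 m/s
total dv = |dv1| + |dv2| = 351.4739 + 333.6525 = 685.1264 m/s = 0.6851264 km/s

0.6851 km/s


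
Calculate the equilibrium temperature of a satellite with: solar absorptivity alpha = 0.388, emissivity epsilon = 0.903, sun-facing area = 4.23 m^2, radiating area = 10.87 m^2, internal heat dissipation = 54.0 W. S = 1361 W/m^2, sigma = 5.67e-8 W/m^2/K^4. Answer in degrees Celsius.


Numerator = alpha*S*A_sun + Q_int = 0.388*1361*4.23 + 54.0 = 2287.7276 W
Denominator = eps*sigma*A_rad = 0.903*5.67e-8*10.87 = 5.5654509e-07 W/K^4
T^4 = 4.1105882e+09 K^4
T = 253.2072 K = -19.9428 C

-19.9428 degrees Celsius


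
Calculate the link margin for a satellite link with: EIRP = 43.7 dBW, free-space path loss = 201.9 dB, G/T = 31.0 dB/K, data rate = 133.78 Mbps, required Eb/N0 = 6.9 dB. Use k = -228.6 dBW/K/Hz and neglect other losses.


C/N0 = EIRP - FSPL + G/T - k = 43.7 - 201.9 + 31.0 - (-228.6)
C/N0 = 101.4000 dB-Hz
R_b = 133.78 Mbps = 1.3378e+08 bps -> 10*log10(R_b) = 81.2639 dB-Hz
Eb/N0 = C/N0 - 10*log10(R_b) = 101.4000 - 81.2639 = 20.1361 dB
Margin = Eb/N0 - Eb/N0_req = 20.1361 - 6.9 = 13.2361 dB (link closes)

13.2361 dB


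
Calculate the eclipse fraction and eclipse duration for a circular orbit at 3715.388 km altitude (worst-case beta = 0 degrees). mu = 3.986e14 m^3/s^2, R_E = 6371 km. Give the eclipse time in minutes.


r = 10086.3880 km
T = 168.0210 min
Eclipse fraction = arcsin(R_E/r)/pi = arcsin(6371.0000/10086.3880)/pi
= arcsin(0.6316434)/pi = 0.2176193
Eclipse duration = 0.2176193 * 168.0210 = 36.5646 min

36.5646 minutes


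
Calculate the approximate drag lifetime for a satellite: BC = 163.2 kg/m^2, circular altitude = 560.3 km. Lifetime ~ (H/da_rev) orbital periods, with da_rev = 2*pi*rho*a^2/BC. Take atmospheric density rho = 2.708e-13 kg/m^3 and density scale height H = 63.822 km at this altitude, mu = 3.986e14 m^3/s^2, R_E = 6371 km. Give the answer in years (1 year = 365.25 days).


a = R_E + alt = 6931.3000 km = 6.9313e+06 m
da_rev = 2*pi*rho*a^2/BC = 2*pi*2.708e-13*(6.9313e+06)^2/163.2 = 0.500884701 m per revolution
N = H/da_rev = 63822.0000 m / 0.500884701 m = 127418.5454 revolutions
P = 2*pi*sqrt(a^3/mu) = 5742.9266 s
lifetime = N*P = 127418.5454 * 5742.9266 = 7.3175535e+08 s = 8469.3907 days
years = 8469.3907 / 365.25 = 23.1879 years

23.1879 years


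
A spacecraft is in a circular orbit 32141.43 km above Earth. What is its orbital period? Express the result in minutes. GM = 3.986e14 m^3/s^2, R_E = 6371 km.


r = 38512.4300 km = 3.851243e+07 m
T = 2*pi*sqrt(r^3/mu) = 2*pi*sqrt(5.7121916e+22 / 3.986e14)
T = 75216.4105 s = 1253.6068 min

1253.6068 minutes


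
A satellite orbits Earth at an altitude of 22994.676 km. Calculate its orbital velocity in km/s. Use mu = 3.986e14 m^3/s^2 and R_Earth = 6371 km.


r = R_E + alt = 6371.0 + 22994.676 = 29365.6760 km = 2.9365676e+07 m
v = sqrt(mu/r) = sqrt(3.986e14 / 2.9365676e+07) = 3684.2462 m/s = 3.6842 km/s

3.6842 km/s


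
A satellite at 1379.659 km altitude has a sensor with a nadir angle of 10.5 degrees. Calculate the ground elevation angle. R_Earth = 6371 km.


r = R_E + alt = 7750.6590 km
Law of sines in the satellite / Earth-center / ground-point triangle:
  sin(nadir)/R_E = sin(90 + el)/r  =>  cos(el) = (r/R_E)*sin(nadir)
cos(el) = (7750.6590 / 6371.0000) * sin(10.5 deg) = 0.2216992
el = arccos(0.2216992) = 77.1911 deg
(Earth-central angle = 90 - nadir - el = 2.3089 deg)

77.1911 degrees


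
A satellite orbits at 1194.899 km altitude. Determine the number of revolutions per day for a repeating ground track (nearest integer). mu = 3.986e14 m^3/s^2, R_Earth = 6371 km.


r = 7.565899e+06 m
T = 2*pi*sqrt(r^3/mu) = 6549.4078 s = 109.1568 min
revs/day = 1440 / 109.1568 = 13.1920
Rounded: 13 revolutions per day

13 revolutions per day


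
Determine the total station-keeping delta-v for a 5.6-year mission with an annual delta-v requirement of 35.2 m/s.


dV = rate * years = 35.2 * 5.6
dV = 197.1200 m/s

197.1200 m/s
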